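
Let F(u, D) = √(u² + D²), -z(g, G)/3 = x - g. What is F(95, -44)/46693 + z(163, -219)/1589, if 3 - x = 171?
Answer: 993/1589 + √10961/46693 ≈ 0.62716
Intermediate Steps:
x = -168 (x = 3 - 1*171 = 3 - 171 = -168)
z(g, G) = 504 + 3*g (z(g, G) = -3*(-168 - g) = 504 + 3*g)
F(u, D) = √(D² + u²)
F(95, -44)/46693 + z(163, -219)/1589 = √((-44)² + 95²)/46693 + (504 + 3*163)/1589 = √(1936 + 9025)*(1/46693) + (504 + 489)*(1/1589) = √10961*(1/46693) + 993*(1/1589) = √10961/46693 + 993/1589 = 993/1589 + √10961/46693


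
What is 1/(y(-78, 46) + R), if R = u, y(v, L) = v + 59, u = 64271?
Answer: 1/64252 ≈ 1.5564e-5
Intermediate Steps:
y(v, L) = 59 + v
R = 64271
1/(y(-78, 46) + R) = 1/((59 - 78) + 64271) = 1/(-19 + 64271) = 1/64252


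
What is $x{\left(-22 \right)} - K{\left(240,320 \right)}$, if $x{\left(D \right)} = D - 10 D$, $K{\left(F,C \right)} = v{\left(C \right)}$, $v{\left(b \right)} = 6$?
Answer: $192$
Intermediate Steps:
$K{\left(F,C \right)} = 6$
$x{\left(D \right)} = - 9 D$
$x{\left(-22 \right)} - K{\left(240,320 \right)} = \left(-9\right) \left(-22\right) - 6 = 198 - 6 = 192$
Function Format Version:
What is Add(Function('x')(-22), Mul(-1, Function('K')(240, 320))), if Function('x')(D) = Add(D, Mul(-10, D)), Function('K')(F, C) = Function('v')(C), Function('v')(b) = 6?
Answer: 192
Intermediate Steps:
Function('K')(F, C) = 6
Function('x')(D) = Mul(-9, D)
Add(Function('x')(-22), Mul(-1, Function('K')(240, 320))) = Add(Mul(-9, -22), Mul(-1, 6)) = Add(198, -6) = 192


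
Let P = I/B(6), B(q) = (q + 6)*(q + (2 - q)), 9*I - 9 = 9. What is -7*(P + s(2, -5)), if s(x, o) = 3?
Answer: -259/12 ≈ -21.583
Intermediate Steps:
I = 2 (I = 1 + (1/9)*9 = 1 + 1 = 2)
B(q) = 12 + 2*q (B(q) = (6 + q)*2 = 12 + 2*q)
P = 1/12 (P = 2/(12 + 2*6) = 2/(12 + 12) = 2/24 = 2*(1/24) = 1/12 ≈ 0.083333)
-7*(P + s(2, -5)) = -7*(1/12 + 3) = -7*37/12 = -259/12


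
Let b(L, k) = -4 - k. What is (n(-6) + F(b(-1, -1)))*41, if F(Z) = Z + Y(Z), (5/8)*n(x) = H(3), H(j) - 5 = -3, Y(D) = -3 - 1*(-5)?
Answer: 451/5 ≈ 90.200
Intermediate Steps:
Y(D) = 2 (Y(D) = -3 + 5 = 2)
H(j) = 2 (H(j) = 5 - 3 = 2)
n(x) = 16/5 (n(x) = (8/5)*2 = 16/5)
F(Z) = 2 + Z (F(Z) = Z + 2 = 2 + Z)
(n(-6) + F(b(-1, -1)))*41 = (16/5 + (2 + (-4 - 1*(-1))))*41 = (16/5 + (2 + (-4 + 1)))*41 = (16/5 + (2 - 3))*41 = (16/5 - 1)*41 = (11/5)*41 = 451/5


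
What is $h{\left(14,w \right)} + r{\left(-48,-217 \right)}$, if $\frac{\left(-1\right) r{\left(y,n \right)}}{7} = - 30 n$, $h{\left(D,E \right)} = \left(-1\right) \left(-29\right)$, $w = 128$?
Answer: $-45541$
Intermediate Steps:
$h{\left(D,E \right)} = 29$
$r{\left(y,n \right)} = 210 n$ ($r{\left(y,n \right)} = - 7 \left(- 30 n\right) = 210 n$)
$h{\left(14,w \right)} + r{\left(-48,-217 \right)} = 29 + 210 \left(-217\right) = 29 - 45570 = -45541$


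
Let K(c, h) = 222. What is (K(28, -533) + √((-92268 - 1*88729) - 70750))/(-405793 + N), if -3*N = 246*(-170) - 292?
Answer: -666/1175267 - 3*I*√251747/1175267 ≈ -0.00056668 - 0.0012808*I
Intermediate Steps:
N = 42112/3 (N = -(246*(-170) - 292)/3 = -(-41820 - 292)/3 = -⅓*(-42112) = 42112/3 ≈ 14037.)
(K(28, -533) + √((-92268 - 1*88729) - 70750))/(-405793 + N) = (222 + √((-92268 - 1*88729) - 70750))/(-405793 + 42112/3) = (222 + √((-92268 - 88729) - 70750))/(-1175267/3) = (222 + √(-180997 - 70750))*(-3/1175267) = (222 + √(-251747))*(-3/1175267) = (222 + I*√251747)*(-3/1175267) = -666/1175267 - 3*I*√251747/1175267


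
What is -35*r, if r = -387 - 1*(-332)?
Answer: 1925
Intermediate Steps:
r = -55 (r = -387 + 332 = -55)
-35*r = -35*(-55) = 1925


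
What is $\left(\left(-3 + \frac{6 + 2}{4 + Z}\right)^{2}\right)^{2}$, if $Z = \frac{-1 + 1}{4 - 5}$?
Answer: $1$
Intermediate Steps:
$Z = 0$ ($Z = \frac{0}{-1} = 0 \left(-1\right) = 0$)
$\left(\left(-3 + \frac{6 + 2}{4 + Z}\right)^{2}\right)^{2} = \left(\left(-3 + \frac{6 + 2}{4 + 0}\right)^{2}\right)^{2} = \left(\left(-3 + \frac{8}{4}\right)^{2}\right)^{2} = \left(\left(-3 + 8 \cdot \frac{1}{4}\right)^{2}\right)^{2} = \left(\left(-3 + 2\right)^{2}\right)^{2} = \left(\left(-1\right)^{2}\right)^{2} = 1^{2} = 1$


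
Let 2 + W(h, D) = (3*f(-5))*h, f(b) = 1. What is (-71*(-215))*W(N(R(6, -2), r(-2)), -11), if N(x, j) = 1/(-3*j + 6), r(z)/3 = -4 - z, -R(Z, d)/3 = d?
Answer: -228975/8 ≈ -28622.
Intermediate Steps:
R(Z, d) = -3*d
r(z) = -12 - 3*z (r(z) = 3*(-4 - z) = -12 - 3*z)
N(x, j) = 1/(6 - 3*j)
W(h, D) = -2 + 3*h (W(h, D) = -2 + (3*1)*h = -2 + 3*h)
(-71*(-215))*W(N(R(6, -2), r(-2)), -11) = (-71*(-215))*(-2 + 3*(-1/(-6 + 3*(-12 - 3*(-2))))) = 15265*(-2 + 3*(-1/(-6 + 3*(-12 + 6)))) = 15265*(-2 + 3*(-1/(-6 + 3*(-6)))) = 15265*(-2 + 3*(-1/(-6 - 18))) = 15265*(-2 + 3*(-1/(-24))) = 15265*(-2 + 3*(-1*(-1/24))) = 15265*(-2 + 3*(1/24)) = 15265*(-2 + 1/8) = 15265*(-15/8) = -228975/8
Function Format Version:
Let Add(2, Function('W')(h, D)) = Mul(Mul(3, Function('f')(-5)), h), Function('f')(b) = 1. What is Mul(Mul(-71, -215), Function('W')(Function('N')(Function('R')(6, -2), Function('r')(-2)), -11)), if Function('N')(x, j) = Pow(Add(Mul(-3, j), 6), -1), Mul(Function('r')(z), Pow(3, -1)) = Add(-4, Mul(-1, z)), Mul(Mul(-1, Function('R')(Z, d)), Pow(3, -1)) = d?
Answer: Rational(-228975, 8) ≈ -28622.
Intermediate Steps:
Function('R')(Z, d) = Mul(-3, d)
Function('r')(z) = Add(-12, Mul(-3, z)) (Function('r')(z) = Mul(3, Add(-4, Mul(-1, z))) = Add(-12, Mul(-3, z)))
Function('N')(x, j) = Pow(Add(6, Mul(-3, j)), -1)
Function('W')(h, D) = Add(-2, Mul(3, h)) (Function('W')(h, D) = Add(-2, Mul(Mul(3, 1), h)) = Add(-2, Mul(3, h)))
Mul(Mul(-71, -215), Function('W')(Function('N')(Function('R')(6, -2), Function('r')(-2)), -11)) = Mul(Mul(-71, -215), Add(-2, Mul(3, Mul(-1, Pow(Add(-6, Mul(3, Add(-12, Mul(-3, -2)))), -1))))) = Mul(15265, Add(-2, Mul(3, Mul(-1, Pow(Add(-6, Mul(3, Add(-12, 6))), -1))))) = Mul(15265, Add(-2, Mul(3, Mul(-1, Pow(Add(-6, Mul(3, -6)), -1))))) = Mul(15265, Add(-2, Mul(3, Mul(-1, Pow(Add(-6, -18), -1))))) = Mul(15265, Add(-2, Mul(3, Mul(-1, Pow(-24, -1))))) = Mul(15265, Add(-2, Mul(3, Mul(-1, Rational(-1, 24))))) = Mul(15265, Add(-2, Mul(3, Rational(1, 24)))) = Mul(15265, Add(-2, Rational(1, 8))) = Mul(15265, Rational(-15, 8)) = Rational(-228975, 8)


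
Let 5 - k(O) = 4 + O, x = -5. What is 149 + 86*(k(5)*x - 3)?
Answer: 1611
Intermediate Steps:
k(O) = 1 - O (k(O) = 5 - (4 + O) = 5 + (-4 - O) = 1 - O)
149 + 86*(k(5)*x - 3) = 149 + 86*((1 - 1*5)*(-5) - 3) = 149 + 86*((1 - 5)*(-5) - 3) = 149 + 86*(-4*(-5) - 3) = 149 + 86*(20 - 3) = 149 + 86*17 = 149 + 1462 = 1611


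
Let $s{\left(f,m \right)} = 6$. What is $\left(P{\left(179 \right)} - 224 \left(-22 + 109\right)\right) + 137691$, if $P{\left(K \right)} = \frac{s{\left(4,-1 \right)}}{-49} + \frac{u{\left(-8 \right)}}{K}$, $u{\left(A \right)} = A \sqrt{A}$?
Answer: $\frac{5791941}{49} - \frac{16 i \sqrt{2}}{179} \approx 1.182 \cdot 10^{5} - 0.12641 i$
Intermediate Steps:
$u{\left(A \right)} = A^{\frac{3}{2}}$
$P{\left(K \right)} = - \frac{6}{49} - \frac{16 i \sqrt{2}}{K}$ ($P{\left(K \right)} = \frac{6}{-49} + \frac{\left(-8\right)^{\frac{3}{2}}}{K} = 6 \left(- \frac{1}{49}\right) + \frac{\left(-16\right) i \sqrt{2}}{K} = - \frac{6}{49} - \frac{16 i \sqrt{2}}{K}$)
$\left(P{\left(179 \right)} - 224 \left(-22 + 109\right)\right) + 137691 = \left(\left(- \frac{6}{49} - \frac{16 i \sqrt{2}}{179}\right) - 224 \left(-22 + 109\right)\right) + 137691 = \left(\left(- \frac{6}{49} - 16 i \sqrt{2} \cdot \frac{1}{179}\right) - 19488\right) + 137691 = \left(\left(- \frac{6}{49} - \frac{16 i \sqrt{2}}{179}\right) - 19488\right) + 137691 = \left(- \frac{954918}{49} - \frac{16 i \sqrt{2}}{179}\right) + 137691 = \frac{5791941}{49} - \frac{16 i \sqrt{2}}{179}$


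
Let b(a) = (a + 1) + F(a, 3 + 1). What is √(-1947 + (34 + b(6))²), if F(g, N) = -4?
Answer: 17*I*√2 ≈ 24.042*I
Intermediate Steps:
b(a) = -3 + a (b(a) = (a + 1) - 4 = (1 + a) - 4 = -3 + a)
√(-1947 + (34 + b(6))²) = √(-1947 + (34 + (-3 + 6))²) = √(-1947 + (34 + 3)²) = √(-1947 + 37²) = √(-1947 + 1369) = √(-578) = 17*I*√2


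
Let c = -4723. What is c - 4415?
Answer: -9138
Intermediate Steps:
c - 4415 = -4723 - 4415 = -9138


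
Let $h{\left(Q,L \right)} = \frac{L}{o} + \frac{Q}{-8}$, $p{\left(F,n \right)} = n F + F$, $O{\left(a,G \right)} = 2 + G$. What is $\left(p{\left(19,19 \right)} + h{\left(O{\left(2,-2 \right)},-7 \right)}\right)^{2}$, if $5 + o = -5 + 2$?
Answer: $\frac{9284209}{64} \approx 1.4507 \cdot 10^{5}$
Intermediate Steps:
$o = -8$ ($o = -5 + \left(-5 + 2\right) = -5 - 3 = -8$)
$p{\left(F,n \right)} = F + F n$ ($p{\left(F,n \right)} = F n + F = F + F n$)
$h{\left(Q,L \right)} = - \frac{L}{8} - \frac{Q}{8}$ ($h{\left(Q,L \right)} = \frac{L}{-8} + \frac{Q}{-8} = L \left(- \frac{1}{8}\right) + Q \left(- \frac{1}{8}\right) = - \frac{L}{8} - \frac{Q}{8}$)
$\left(p{\left(19,19 \right)} + h{\left(O{\left(2,-2 \right)},-7 \right)}\right)^{2} = \left(19 \left(1 + 19\right) - \left(- \frac{7}{8} + \frac{2 - 2}{8}\right)\right)^{2} = \left(19 \cdot 20 + \left(\frac{7}{8} - 0\right)\right)^{2} = \left(380 + \left(\frac{7}{8} + 0\right)\right)^{2} = \left(380 + \frac{7}{8}\right)^{2} = \left(\frac{3047}{8}\right)^{2} = \frac{9284209}{64}$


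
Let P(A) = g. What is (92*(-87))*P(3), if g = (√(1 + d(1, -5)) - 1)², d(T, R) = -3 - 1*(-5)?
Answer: -32016 + 16008*√3 ≈ -4289.3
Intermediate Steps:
d(T, R) = 2 (d(T, R) = -3 + 5 = 2)
g = (-1 + √3)² (g = (√(1 + 2) - 1)² = (√3 - 1)² = (-1 + √3)² ≈ 0.53590)
P(A) = (1 - √3)²
(92*(-87))*P(3) = (92*(-87))*(1 - √3)² = -8004*(1 - √3)²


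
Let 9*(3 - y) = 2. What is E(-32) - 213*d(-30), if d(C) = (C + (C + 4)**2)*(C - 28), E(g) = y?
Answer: 71826181/9 ≈ 7.9807e+6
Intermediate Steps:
y = 25/9 (y = 3 - 1/9*2 = 3 - 2/9 = 25/9 ≈ 2.7778)
E(g) = 25/9
d(C) = (-28 + C)*(C + (4 + C)**2) (d(C) = (C + (4 + C)**2)*(-28 + C) = (-28 + C)*(C + (4 + C)**2))
E(-32) - 213*d(-30) = 25/9 - 213*(-448 + (-30)**3 - 236*(-30) - 19*(-30)**2) = 25/9 - 213*(-448 - 27000 + 7080 - 19*900) = 25/9 - 213*(-448 - 27000 + 7080 - 17100) = 25/9 - 213*(-37468) = 25/9 + 7980684 = 71826181/9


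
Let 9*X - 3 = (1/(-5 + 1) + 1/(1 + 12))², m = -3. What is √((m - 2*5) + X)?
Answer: 5*I*√12327/156 ≈ 3.5586*I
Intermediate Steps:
X = 2731/8112 (X = ⅓ + (1/(-5 + 1) + 1/(1 + 12))²/9 = ⅓ + (1/(-4) + 1/13)²/9 = ⅓ + (-¼ + 1/13)²/9 = ⅓ + (-9/52)²/9 = ⅓ + (⅑)*(81/2704) = ⅓ + 9/2704 = 2731/8112 ≈ 0.33666)
√((m - 2*5) + X) = √((-3 - 2*5) + 2731/8112) = √((-3 - 10) + 2731/8112) = √(-13 + 2731/8112) = √(-102725/8112) = 5*I*√12327/156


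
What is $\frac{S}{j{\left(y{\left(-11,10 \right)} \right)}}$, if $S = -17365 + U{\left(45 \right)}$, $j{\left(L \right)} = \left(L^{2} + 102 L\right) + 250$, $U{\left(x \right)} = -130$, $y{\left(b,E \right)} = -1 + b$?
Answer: $\frac{3499}{166} \approx 21.078$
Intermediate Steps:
$j{\left(L \right)} = 250 + L^{2} + 102 L$
$S = -17495$ ($S = -17365 - 130 = -17495$)
$\frac{S}{j{\left(y{\left(-11,10 \right)} \right)}} = - \frac{17495}{250 + \left(-1 - 11\right)^{2} + 102 \left(-1 - 11\right)} = - \frac{17495}{250 + \left(-12\right)^{2} + 102 \left(-12\right)} = - \frac{17495}{250 + 144 - 1224} = - \frac{17495}{-830} = \left(-17495\right) \left(- \frac{1}{830}\right) = \frac{3499}{166}$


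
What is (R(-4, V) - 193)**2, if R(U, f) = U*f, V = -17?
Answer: 15625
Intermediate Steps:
(R(-4, V) - 193)**2 = (-4*(-17) - 193)**2 = (68 - 193)**2 = (-125)**2 = 15625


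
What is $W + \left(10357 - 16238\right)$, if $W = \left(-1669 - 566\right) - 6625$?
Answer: $-14741$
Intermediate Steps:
$W = -8860$ ($W = -2235 - 6625 = -8860$)
$W + \left(10357 - 16238\right) = -8860 + \left(10357 - 16238\right) = -8860 - 5881 = -14741$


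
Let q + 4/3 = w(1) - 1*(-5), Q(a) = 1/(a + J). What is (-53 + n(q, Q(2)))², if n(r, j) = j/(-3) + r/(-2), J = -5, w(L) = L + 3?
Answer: 1042441/324 ≈ 3217.4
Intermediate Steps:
w(L) = 3 + L
Q(a) = 1/(-5 + a) (Q(a) = 1/(a - 5) = 1/(-5 + a))
q = 23/3 (q = -4/3 + ((3 + 1) - 1*(-5)) = -4/3 + (4 + 5) = -4/3 + 9 = 23/3 ≈ 7.6667)
n(r, j) = -r/2 - j/3 (n(r, j) = j*(-⅓) + r*(-½) = -j/3 - r/2 = -r/2 - j/3)
(-53 + n(q, Q(2)))² = (-53 + (-½*23/3 - 1/(3*(-5 + 2))))² = (-53 + (-23/6 - ⅓/(-3)))² = (-53 + (-23/6 - ⅓*(-⅓)))² = (-53 + (-23/6 + ⅑))² = (-53 - 67/18)² = (-1021/18)² = 1042441/324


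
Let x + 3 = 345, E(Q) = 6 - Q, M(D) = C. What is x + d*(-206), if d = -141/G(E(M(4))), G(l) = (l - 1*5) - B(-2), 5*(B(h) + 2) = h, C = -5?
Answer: 26599/7 ≈ 3799.9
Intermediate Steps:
B(h) = -2 + h/5
M(D) = -5
G(l) = -13/5 + l (G(l) = (l - 1*5) - (-2 + (⅕)*(-2)) = (l - 5) - (-2 - ⅖) = (-5 + l) - 1*(-12/5) = (-5 + l) + 12/5 = -13/5 + l)
d = -235/14 (d = -141/(-13/5 + (6 - 1*(-5))) = -141/(-13/5 + (6 + 5)) = -141/(-13/5 + 11) = -141/42/5 = -141*5/42 = -235/14 ≈ -16.786)
x = 342 (x = -3 + 345 = 342)
x + d*(-206) = 342 - 235/14*(-206) = 342 + 24205/7 = 26599/7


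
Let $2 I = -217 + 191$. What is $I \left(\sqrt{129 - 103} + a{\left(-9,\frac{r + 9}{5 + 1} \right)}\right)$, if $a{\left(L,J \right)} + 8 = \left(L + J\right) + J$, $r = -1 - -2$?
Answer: $\frac{533}{3} - 13 \sqrt{26} \approx 111.38$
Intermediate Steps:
$r = 1$ ($r = -1 + 2 = 1$)
$a{\left(L,J \right)} = -8 + L + 2 J$ ($a{\left(L,J \right)} = -8 + \left(\left(L + J\right) + J\right) = -8 + \left(\left(J + L\right) + J\right) = -8 + \left(L + 2 J\right) = -8 + L + 2 J$)
$I = -13$ ($I = \frac{-217 + 191}{2} = \frac{1}{2} \left(-26\right) = -13$)
$I \left(\sqrt{129 - 103} + a{\left(-9,\frac{r + 9}{5 + 1} \right)}\right) = - 13 \left(\sqrt{129 - 103} - \left(17 - \frac{2 \left(1 + 9\right)}{5 + 1}\right)\right) = - 13 \left(\sqrt{26} - \left(17 - \frac{20}{6}\right)\right) = - 13 \left(\sqrt{26} - \left(17 - 20 \cdot \frac{1}{6}\right)\right) = - 13 \left(\sqrt{26} - \frac{41}{3}\right) = - 13 \left(- \frac{41}{3} + \sqrt{26}\right) = \frac{533}{3} - 13 \sqrt{26}$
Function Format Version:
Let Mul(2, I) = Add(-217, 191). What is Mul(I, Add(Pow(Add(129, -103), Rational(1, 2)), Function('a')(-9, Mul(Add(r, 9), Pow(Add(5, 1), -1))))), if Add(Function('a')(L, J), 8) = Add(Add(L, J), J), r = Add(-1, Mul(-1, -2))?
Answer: Add(Rational(533, 3), Mul(-13, Pow(26, Rational(1, 2)))) ≈ 111.38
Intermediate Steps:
r = 1 (r = Add(-1, 2) = 1)
Function('a')(L, J) = Add(-8, L, Mul(2, J)) (Function('a')(L, J) = Add(-8, Add(Add(L, J), J)) = Add(-8, Add(Add(J, L), J)) = Add(-8, Add(L, Mul(2, J))) = Add(-8, L, Mul(2, J)))
I = -13 (I = Mul(Rational(1, 2), Add(-217, 191)) = Mul(Rational(1, 2), -26) = -13)
Mul(I, Add(Pow(Add(129, -103), Rational(1, 2)), Function('a')(-9, Mul(Add(r, 9), Pow(Add(5, 1), -1))))) = Mul(-13, Add(Pow(Add(129, -103), Rational(1, 2)), Add(-8, -9, Mul(2, Mul(Add(1, 9), Pow(Add(5, 1), -1)))))) = Mul(-13, Add(Pow(26, Rational(1, 2)), Add(-8, -9, Mul(2, Mul(10, Pow(6, -1)))))) = Mul(-13, Add(Pow(26, Rational(1, 2)), Add(-8, -9, Mul(2, Mul(10, Rational(1, 6)))))) = Mul(-13, Add(Pow(26, Rational(1, 2)), Add(-8, -9, Mul(2, Rational(5, 3))))) = Mul(-13, Add(Pow(26, Rational(1, 2)), Add(-8, -9, Rational(10, 3)))) = Mul(-13, Add(Pow(26, Rational(1, 2)), Rational(-41, 3))) = Mul(-13, Add(Rational(-41, 3), Pow(26, Rational(1, 2)))) = Add(Rational(533, 3), Mul(-13, Pow(26, Rational(1, 2))))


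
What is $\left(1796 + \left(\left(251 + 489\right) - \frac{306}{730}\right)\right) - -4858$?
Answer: $\frac{2698657}{365} \approx 7393.6$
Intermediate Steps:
$\left(1796 + \left(\left(251 + 489\right) - \frac{306}{730}\right)\right) - -4858 = \left(1796 + \left(740 - \frac{153}{365}\right)\right) + 4858 = \left(1796 + \frac{269947}{365}\right) + 4858 = \frac{925487}{365} + 4858 = \frac{2698657}{365}$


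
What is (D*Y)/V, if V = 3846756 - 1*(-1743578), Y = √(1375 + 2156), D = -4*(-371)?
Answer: 14*√3531/52739 ≈ 0.015774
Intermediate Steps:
D = 1484
Y = √3531 ≈ 59.422
V = 5590334 (V = 3846756 + 1743578 = 5590334)
(D*Y)/V = (1484*√3531)/5590334 = (1484*√3531)*(1/5590334) = 14*√3531/52739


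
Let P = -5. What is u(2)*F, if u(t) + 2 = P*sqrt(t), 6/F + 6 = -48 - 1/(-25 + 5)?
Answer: 240/1079 + 600*sqrt(2)/1079 ≈ 1.0088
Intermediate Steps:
F = -120/1079 (F = 6/(-6 + (-48 - 1/(-25 + 5))) = 6/(-6 + (-48 - 1/(-20))) = 6/(-6 + (-48 - 1*(-1/20))) = 6/(-6 + (-48 + 1/20)) = 6/(-6 - 959/20) = 6/(-1079/20) = 6*(-20/1079) = -120/1079 ≈ -0.11121)
u(t) = -2 - 5*sqrt(t)
u(2)*F = (-2 - 5*sqrt(2))*(-120/1079) = 240/1079 + 600*sqrt(2)/1079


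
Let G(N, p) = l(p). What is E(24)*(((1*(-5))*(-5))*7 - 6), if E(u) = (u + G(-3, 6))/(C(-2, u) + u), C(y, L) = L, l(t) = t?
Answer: 845/8 ≈ 105.63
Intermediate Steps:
G(N, p) = p
E(u) = (6 + u)/(2*u) (E(u) = (u + 6)/(u + u) = (6 + u)/((2*u)) = (6 + u)*(1/(2*u)) = (6 + u)/(2*u))
E(24)*(((1*(-5))*(-5))*7 - 6) = ((½)*(6 + 24)/24)*(((1*(-5))*(-5))*7 - 6) = ((½)*(1/24)*30)*(-5*(-5)*7 - 6) = 5*(25*7 - 6)/8 = 5*(175 - 6)/8 = (5/8)*169 = 845/8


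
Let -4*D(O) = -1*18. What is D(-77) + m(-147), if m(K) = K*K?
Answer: 43227/2 ≈ 21614.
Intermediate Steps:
D(O) = 9/2 (D(O) = -(-1)*18/4 = -¼*(-18) = 9/2)
m(K) = K²
D(-77) + m(-147) = 9/2 + (-147)² = 9/2 + 21609 = 43227/2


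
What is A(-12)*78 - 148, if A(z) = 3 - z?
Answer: 1022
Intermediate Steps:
A(-12)*78 - 148 = (3 - 1*(-12))*78 - 148 = (3 + 12)*78 - 148 = 15*78 - 148 = 1170 - 148 = 1022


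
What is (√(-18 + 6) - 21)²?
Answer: 429 - 84*I*√3 ≈ 429.0 - 145.49*I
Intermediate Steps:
(√(-18 + 6) - 21)² = (√(-12) - 21)² = (2*I*√3 - 21)² = (-21 + 2*I*√3)²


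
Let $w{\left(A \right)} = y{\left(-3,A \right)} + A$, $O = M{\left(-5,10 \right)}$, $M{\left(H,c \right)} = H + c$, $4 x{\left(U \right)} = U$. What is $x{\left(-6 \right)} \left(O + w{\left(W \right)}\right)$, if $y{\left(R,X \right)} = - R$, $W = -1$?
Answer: $- \frac{21}{2} \approx -10.5$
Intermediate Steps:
$x{\left(U \right)} = \frac{U}{4}$
$O = 5$ ($O = -5 + 10 = 5$)
$w{\left(A \right)} = 3 + A$ ($w{\left(A \right)} = \left(-1\right) \left(-3\right) + A = 3 + A$)
$x{\left(-6 \right)} \left(O + w{\left(W \right)}\right) = \frac{1}{4} \left(-6\right) \left(5 + \left(3 - 1\right)\right) = - \frac{3 \left(5 + 2\right)}{2} = \left(- \frac{3}{2}\right) 7 = - \frac{21}{2}$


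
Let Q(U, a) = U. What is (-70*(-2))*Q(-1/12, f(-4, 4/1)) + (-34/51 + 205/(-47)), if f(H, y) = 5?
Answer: -2354/141 ≈ -16.695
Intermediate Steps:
(-70*(-2))*Q(-1/12, f(-4, 4/1)) + (-34/51 + 205/(-47)) = (-70*(-2))*(-1/12) + (-34/51 + 205/(-47)) = 140*(-1*1/12) + (-34*1/51 + 205*(-1/47)) = 140*(-1/12) + (-⅔ - 205/47) = -35/3 - 709/141 = -2354/141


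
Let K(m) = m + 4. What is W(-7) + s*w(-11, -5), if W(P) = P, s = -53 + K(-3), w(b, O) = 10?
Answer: -527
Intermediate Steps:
K(m) = 4 + m
s = -52 (s = -53 + (4 - 3) = -53 + 1 = -52)
W(-7) + s*w(-11, -5) = -7 - 52*10 = -7 - 520 = -527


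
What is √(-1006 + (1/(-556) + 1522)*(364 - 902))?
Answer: 7*I*√1293073354/278 ≈ 905.45*I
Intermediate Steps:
√(-1006 + (1/(-556) + 1522)*(364 - 902)) = √(-1006 + (-1/556 + 1522)*(-538)) = √(-1006 + (846231/556)*(-538)) = √(-1006 - 227636139/278) = √(-227915807/278) = 7*I*√1293073354/278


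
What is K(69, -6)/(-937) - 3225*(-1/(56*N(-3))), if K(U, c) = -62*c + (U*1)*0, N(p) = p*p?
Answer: 944779/157416 ≈ 6.0018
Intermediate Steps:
N(p) = p²
K(U, c) = -62*c (K(U, c) = -62*c + U*0 = -62*c + 0 = -62*c)
K(69, -6)/(-937) - 3225*(-1/(56*N(-3))) = -62*(-6)/(-937) - 3225/(((-3)²*(-8))*7) = 372*(-1/937) - 3225/((9*(-8))*7) = -372/937 - 3225/((-72*7)) = -372/937 - 3225/(-504) = -372/937 - 3225*(-1/504) = -372/937 + 1075/168 = 944779/157416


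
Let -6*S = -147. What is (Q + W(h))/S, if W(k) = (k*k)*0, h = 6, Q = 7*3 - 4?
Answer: 34/49 ≈ 0.69388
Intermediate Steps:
S = 49/2 (S = -1/6*(-147) = 49/2 ≈ 24.500)
Q = 17 (Q = 21 - 4 = 17)
W(k) = 0 (W(k) = k**2*0 = 0)
(Q + W(h))/S = (17 + 0)/(49/2) = (2/49)*17 = 34/49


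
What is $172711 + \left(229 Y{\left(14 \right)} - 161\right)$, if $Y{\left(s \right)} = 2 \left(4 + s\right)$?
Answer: $180794$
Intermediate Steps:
$Y{\left(s \right)} = 8 + 2 s$
$172711 + \left(229 Y{\left(14 \right)} - 161\right) = 172711 - \left(161 - 229 \left(8 + 2 \cdot 14\right)\right) = 172711 - \left(161 - 229 \left(8 + 28\right)\right) = 172711 + \left(229 \cdot 36 - 161\right) = 172711 + \left(8244 - 161\right) = 172711 + 8083 = 180794$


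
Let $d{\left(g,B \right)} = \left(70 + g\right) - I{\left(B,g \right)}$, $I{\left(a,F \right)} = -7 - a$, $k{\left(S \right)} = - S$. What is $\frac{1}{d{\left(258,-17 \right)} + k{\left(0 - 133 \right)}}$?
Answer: $\frac{1}{451} \approx 0.0022173$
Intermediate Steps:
$d{\left(g,B \right)} = 77 + B + g$ ($d{\left(g,B \right)} = \left(70 + g\right) - \left(-7 - B\right) = \left(70 + g\right) + \left(7 + B\right) = 77 + B + g$)
$\frac{1}{d{\left(258,-17 \right)} + k{\left(0 - 133 \right)}} = \frac{1}{\left(77 - 17 + 258\right) - \left(0 - 133\right)} = \frac{1}{318 - -133} = \frac{1}{318 + 133} = \frac{1}{451}$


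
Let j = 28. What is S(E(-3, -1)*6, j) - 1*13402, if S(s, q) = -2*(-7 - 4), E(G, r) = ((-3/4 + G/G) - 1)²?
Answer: -13380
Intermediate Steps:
E(G, r) = 9/16 (E(G, r) = ((-3*¼ + 1) - 1)² = ((-¾ + 1) - 1)² = (¼ - 1)² = (-¾)² = 9/16)
S(s, q) = 22 (S(s, q) = -2*(-11) = 22)
S(E(-3, -1)*6, j) - 1*13402 = 22 - 1*13402 = 22 - 13402 = -13380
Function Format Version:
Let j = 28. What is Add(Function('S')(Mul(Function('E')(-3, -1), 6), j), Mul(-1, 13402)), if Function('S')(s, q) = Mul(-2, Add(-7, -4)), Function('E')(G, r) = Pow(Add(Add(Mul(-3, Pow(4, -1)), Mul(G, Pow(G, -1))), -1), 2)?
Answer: -13380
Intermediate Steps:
Function('E')(G, r) = Rational(9, 16) (Function('E')(G, r) = Pow(Add(Add(Mul(-3, Rational(1, 4)), 1), -1), 2) = Pow(Add(Add(Rational(-3, 4), 1), -1), 2) = Pow(Add(Rational(1, 4), -1), 2) = Pow(Rational(-3, 4), 2) = Rational(9, 16))
Function('S')(s, q) = 22 (Function('S')(s, q) = Mul(-2, -11) = 22)
Add(Function('S')(Mul(Function('E')(-3, -1), 6), j), Mul(-1, 13402)) = Add(22, Mul(-1, 13402)) = Add(22, -13402) = -13380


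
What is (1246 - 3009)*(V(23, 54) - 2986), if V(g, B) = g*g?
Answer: 4331691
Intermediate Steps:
V(g, B) = g²
(1246 - 3009)*(V(23, 54) - 2986) = (1246 - 3009)*(23² - 2986) = -1763*(529 - 2986) = -1763*(-2457) = 4331691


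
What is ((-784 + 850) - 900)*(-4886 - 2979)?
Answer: 6559410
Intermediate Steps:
((-784 + 850) - 900)*(-4886 - 2979) = (66 - 900)*(-7865) = -834*(-7865) = 6559410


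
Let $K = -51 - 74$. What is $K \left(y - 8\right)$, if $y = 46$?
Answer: $-4750$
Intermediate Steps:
$K = -125$ ($K = -51 - 74 = -125$)
$K \left(y - 8\right) = - 125 \left(46 - 8\right) = \left(-125\right) 38 = -4750$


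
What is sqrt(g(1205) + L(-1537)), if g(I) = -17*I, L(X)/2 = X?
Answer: I*sqrt(23559) ≈ 153.49*I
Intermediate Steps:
L(X) = 2*X
sqrt(g(1205) + L(-1537)) = sqrt(-17*1205 + 2*(-1537)) = sqrt(-20485 - 3074) = sqrt(-23559) = I*sqrt(23559)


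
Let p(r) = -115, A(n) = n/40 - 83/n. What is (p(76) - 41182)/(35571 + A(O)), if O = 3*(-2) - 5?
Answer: -18170680/15654439 ≈ -1.1607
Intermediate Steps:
O = -11 (O = -6 - 5 = -11)
A(n) = -83/n + n/40 (A(n) = n*(1/40) - 83/n = n/40 - 83/n = -83/n + n/40)
(p(76) - 41182)/(35571 + A(O)) = (-115 - 41182)/(35571 + (-83/(-11) + (1/40)*(-11))) = -41297/(35571 + (-83*(-1/11) - 11/40)) = -41297/(35571 + (83/11 - 11/40)) = -41297/(35571 + 3199/440) = -41297/15654439/440 = -41297*440/15654439 = -18170680/15654439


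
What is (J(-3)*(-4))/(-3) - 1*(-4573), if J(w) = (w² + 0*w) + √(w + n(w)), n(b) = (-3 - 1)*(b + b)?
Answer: 4585 + 4*√21/3 ≈ 4591.1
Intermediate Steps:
n(b) = -8*b
J(w) = w² + √7*√(-w) (J(w) = (w² + 0*w) + √(w - 8*w) = (w² + 0) + √(-7*w) = w² + √7*√(-w))
(J(-3)*(-4))/(-3) - 1*(-4573) = (((-3)² + √7*√(-1*(-3)))*(-4))/(-3) - 1*(-4573) = ((9 + √7*√3)*(-4))*(-⅓) + 4573 = ((9 + √21)*(-4))*(-⅓) + 4573 = (-36 - 4*√21)*(-⅓) + 4573 = (12 + 4*√21/3) + 4573 = 4585 + 4*√21/3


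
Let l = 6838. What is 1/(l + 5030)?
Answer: 1/11868 ≈ 8.4260e-5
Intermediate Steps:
1/(l + 5030) = 1/(6838 + 5030) = 1/11868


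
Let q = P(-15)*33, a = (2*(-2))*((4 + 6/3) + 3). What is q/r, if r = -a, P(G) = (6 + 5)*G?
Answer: -605/4 ≈ -151.25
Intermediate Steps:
P(G) = 11*G
a = -36 (a = -4*((4 + 6*(1/3)) + 3) = -4*((4 + 2) + 3) = -4*(6 + 3) = -4*9 = -36)
r = 36 (r = -1*(-36) = 36)
q = -5445 (q = (11*(-15))*33 = -165*33 = -5445)
q/r = -5445/36 = -5445*1/36 = -605/4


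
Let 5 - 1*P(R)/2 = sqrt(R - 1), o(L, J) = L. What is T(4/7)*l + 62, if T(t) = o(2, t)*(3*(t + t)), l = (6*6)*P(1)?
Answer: 17714/7 ≈ 2530.6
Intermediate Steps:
P(R) = 10 - 2*sqrt(-1 + R) (P(R) = 10 - 2*sqrt(R - 1) = 10 - 2*sqrt(-1 + R))
l = 360 (l = (6*6)*(10 - 2*sqrt(-1 + 1)) = 36*(10 - 2*sqrt(0)) = 36*(10 - 2*0) = 36*(10 + 0) = 36*10 = 360)
T(t) = 12*t (T(t) = 2*(3*(t + t)) = 2*(3*(2*t)) = 2*(6*t) = 12*t)
T(4/7)*l + 62 = (12*(4/7))*360 + 62 = (48/7)*360 + 62 = 17280/7 + 62 = 17714/7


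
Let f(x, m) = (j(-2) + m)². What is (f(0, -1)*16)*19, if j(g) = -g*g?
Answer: 7600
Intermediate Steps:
j(g) = -g²
f(x, m) = (-4 + m)² (f(x, m) = (-1*(-2)² + m)² = (-1*4 + m)² = (-4 + m)²)
(f(0, -1)*16)*19 = ((-4 - 1)²*16)*19 = ((-5)²*16)*19 = (25*16)*19 = 400*19 = 7600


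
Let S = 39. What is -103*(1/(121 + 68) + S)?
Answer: -759316/189 ≈ -4017.5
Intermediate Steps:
-103*(1/(121 + 68) + S) = -103*(1/(121 + 68) + 39) = -103*(1/189 + 39) = -103*7372/189 = -759316/189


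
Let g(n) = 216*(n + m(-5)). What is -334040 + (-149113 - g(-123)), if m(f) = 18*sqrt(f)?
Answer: -456585 - 3888*I*sqrt(5) ≈ -4.5659e+5 - 8693.8*I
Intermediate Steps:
g(n) = 216*n + 3888*I*sqrt(5) (g(n) = 216*(n + 18*sqrt(-5)) = 216*(n + 18*(I*sqrt(5))) = 216*(n + 18*I*sqrt(5)) = 216*n + 3888*I*sqrt(5))
-334040 + (-149113 - g(-123)) = -334040 + (-149113 - (216*(-123) + 3888*I*sqrt(5))) = -334040 + (-149113 - (-26568 + 3888*I*sqrt(5))) = -334040 + (-149113 + (26568 - 3888*I*sqrt(5))) = -334040 + (-122545 - 3888*I*sqrt(5)) = -456585 - 3888*I*sqrt(5)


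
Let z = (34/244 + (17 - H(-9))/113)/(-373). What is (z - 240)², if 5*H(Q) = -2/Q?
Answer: 3084214188968877128761/53545039031960100 ≈ 57600.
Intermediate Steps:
H(Q) = -2/(5*Q) (H(Q) = (-2/Q)/5 = -2/(5*Q))
z = -179531/231398010 (z = (34/244 + (17 - (-2)/(5*(-9)))/113)/(-373) = (34*(1/244) + (17 - (-2)*(-1)/(5*9))*(1/113))*(-1/373) = (17/122 + (17 - 1*2/45)*(1/113))*(-1/373) = (17/122 + (17 - 2/45)*(1/113))*(-1/373) = (17/122 + (763/45)*(1/113))*(-1/373) = (17/122 + 763/5085)*(-1/373) = (179531/620370)*(-1/373) = -179531/231398010 ≈ -0.00077585)
(z - 240)² = (-179531/231398010 - 240)² = (-55535701931/231398010)² = 3084214188968877128761/53545039031960100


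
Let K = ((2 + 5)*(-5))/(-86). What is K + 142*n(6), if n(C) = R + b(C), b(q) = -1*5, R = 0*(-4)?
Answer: -61025/86 ≈ -709.59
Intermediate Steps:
R = 0
b(q) = -5
n(C) = -5 (n(C) = 0 - 5 = -5)
K = 35/86 (K = (7*(-5))*(-1/86) = -35*(-1/86) = 35/86 ≈ 0.40698)
K + 142*n(6) = 35/86 + 142*(-5) = 35/86 - 710 = -61025/86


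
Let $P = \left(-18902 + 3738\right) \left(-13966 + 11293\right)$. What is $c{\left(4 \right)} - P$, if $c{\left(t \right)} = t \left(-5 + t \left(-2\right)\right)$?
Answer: $-40533424$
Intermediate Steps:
$c{\left(t \right)} = t \left(-5 - 2 t\right)$
$P = 40533372$ ($P = \left(-15164\right) \left(-2673\right) = 40533372$)
$c{\left(4 \right)} - P = \left(-1\right) 4 \left(5 + 2 \cdot 4\right) - 40533372 = \left(-1\right) 4 \left(5 + 8\right) - 40533372 = \left(-1\right) 4 \cdot 13 - 40533372 = -52 - 40533372 = -40533424$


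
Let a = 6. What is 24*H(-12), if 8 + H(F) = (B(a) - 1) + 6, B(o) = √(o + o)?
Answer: -72 + 48*√3 ≈ 11.138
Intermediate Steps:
B(o) = √2*√o (B(o) = √(2*o) = √2*√o)
H(F) = -3 + 2*√3 (H(F) = -8 + ((√2*√6 - 1) + 6) = -8 + ((2*√3 - 1) + 6) = -8 + ((-1 + 2*√3) + 6) = -8 + (5 + 2*√3) = -3 + 2*√3)
24*H(-12) = 24*(-3 + 2*√3) = -72 + 48*√3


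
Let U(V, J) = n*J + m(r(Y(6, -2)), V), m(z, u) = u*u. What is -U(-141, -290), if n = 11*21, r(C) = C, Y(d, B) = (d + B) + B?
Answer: 47109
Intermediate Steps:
Y(d, B) = d + 2*B (Y(d, B) = (B + d) + B = d + 2*B)
m(z, u) = u²
n = 231
U(V, J) = V² + 231*J (U(V, J) = 231*J + V² = V² + 231*J)
-U(-141, -290) = -((-141)² + 231*(-290)) = -(19881 - 66990) = -1*(-47109) = 47109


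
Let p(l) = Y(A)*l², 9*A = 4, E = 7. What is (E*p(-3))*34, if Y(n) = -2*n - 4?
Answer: -10472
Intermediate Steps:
A = 4/9 (A = (⅑)*4 = 4/9 ≈ 0.44444)
Y(n) = -4 - 2*n
p(l) = -44*l²/9 (p(l) = (-4 - 2*4/9)*l² = (-4 - 8/9)*l² = -44*l²/9)
(E*p(-3))*34 = (7*(-44/9*(-3)²))*34 = (7*(-44/9*9))*34 = (7*(-44))*34 = -308*34 = -10472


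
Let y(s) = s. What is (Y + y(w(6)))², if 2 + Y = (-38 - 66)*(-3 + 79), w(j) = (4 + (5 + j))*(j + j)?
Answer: 59691076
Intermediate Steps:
w(j) = 2*j*(9 + j) (w(j) = (9 + j)*(2*j) = 2*j*(9 + j))
Y = -7906 (Y = -2 + (-38 - 66)*(-3 + 79) = -2 - 104*76 = -2 - 7904 = -7906)
(Y + y(w(6)))² = (-7906 + 2*6*(9 + 6))² = (-7906 + 2*6*15)² = (-7906 + 180)² = (-7726)² = 59691076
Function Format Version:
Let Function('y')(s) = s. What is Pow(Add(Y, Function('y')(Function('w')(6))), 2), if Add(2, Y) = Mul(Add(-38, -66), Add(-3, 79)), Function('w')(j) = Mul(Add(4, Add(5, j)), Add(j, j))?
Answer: 59691076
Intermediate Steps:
Function('w')(j) = Mul(2, j, Add(9, j)) (Function('w')(j) = Mul(Add(9, j), Mul(2, j)) = Mul(2, j, Add(9, j)))
Y = -7906 (Y = Add(-2, Mul(Add(-38, -66), Add(-3, 79))) = Add(-2, Mul(-104, 76)) = Add(-2, -7904) = -7906)
Pow(Add(Y, Function('y')(Function('w')(6))), 2) = Pow(Add(-7906, Mul(2, 6, Add(9, 6))), 2) = Pow(Add(-7906, Mul(2, 6, 15)), 2) = Pow(Add(-7906, 180), 2) = Pow(-7726, 2) = 59691076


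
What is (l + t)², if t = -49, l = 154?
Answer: 11025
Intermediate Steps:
(l + t)² = (154 - 49)² = 105² = 11025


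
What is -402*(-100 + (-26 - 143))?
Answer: 108138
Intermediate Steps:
-402*(-100 + (-26 - 143)) = -402*(-100 - 169) = -402*(-269) = 108138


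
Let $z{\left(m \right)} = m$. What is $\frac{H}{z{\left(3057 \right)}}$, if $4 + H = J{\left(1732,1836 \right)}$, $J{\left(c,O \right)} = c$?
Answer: $\frac{576}{1019} \approx 0.56526$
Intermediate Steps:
$H = 1728$ ($H = -4 + 1732 = 1728$)
$\frac{H}{z{\left(3057 \right)}} = \frac{1728}{3057} = 1728 \cdot \frac{1}{3057} = \frac{576}{1019}$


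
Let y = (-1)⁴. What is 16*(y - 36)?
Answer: -560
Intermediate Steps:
y = 1
16*(y - 36) = 16*(1 - 36) = 16*(-35) = -560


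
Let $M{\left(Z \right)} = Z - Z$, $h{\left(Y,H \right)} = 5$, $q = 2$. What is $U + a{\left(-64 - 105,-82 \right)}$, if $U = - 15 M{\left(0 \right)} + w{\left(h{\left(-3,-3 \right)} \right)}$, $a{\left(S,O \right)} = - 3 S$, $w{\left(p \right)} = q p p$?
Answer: $557$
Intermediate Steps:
$M{\left(Z \right)} = 0$
$w{\left(p \right)} = 2 p^{2}$ ($w{\left(p \right)} = 2 p p = 2 p^{2}$)
$U = 50$ ($U = \left(-15\right) 0 + 2 \cdot 5^{2} = 0 + 2 \cdot 25 = 0 + 50 = 50$)
$U + a{\left(-64 - 105,-82 \right)} = 50 - 3 \left(-64 - 105\right) = 50 - -507 = 50 + 507 = 557$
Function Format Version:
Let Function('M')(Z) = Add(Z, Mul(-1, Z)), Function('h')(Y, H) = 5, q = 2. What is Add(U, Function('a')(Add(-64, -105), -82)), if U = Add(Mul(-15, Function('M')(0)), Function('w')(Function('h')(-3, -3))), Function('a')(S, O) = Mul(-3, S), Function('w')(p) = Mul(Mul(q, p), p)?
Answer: 557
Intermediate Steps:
Function('M')(Z) = 0
Function('w')(p) = Mul(2, Pow(p, 2)) (Function('w')(p) = Mul(Mul(2, p), p) = Mul(2, Pow(p, 2)))
U = 50 (U = Add(Mul(-15, 0), Mul(2, Pow(5, 2))) = Add(0, Mul(2, 25)) = Add(0, 50) = 50)
Add(U, Function('a')(Add(-64, -105), -82)) = Add(50, Mul(-3, Add(-64, -105))) = Add(50, Mul(-3, -169)) = Add(50, 507) = 557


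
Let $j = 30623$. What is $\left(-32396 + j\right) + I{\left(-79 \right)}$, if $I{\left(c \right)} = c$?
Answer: $-1852$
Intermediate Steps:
$\left(-32396 + j\right) + I{\left(-79 \right)} = \left(-32396 + 30623\right) - 79 = -1773 - 79 = -1852$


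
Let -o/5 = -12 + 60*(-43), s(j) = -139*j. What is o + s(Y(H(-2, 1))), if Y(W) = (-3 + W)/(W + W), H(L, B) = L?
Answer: 51145/4 ≈ 12786.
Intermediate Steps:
Y(W) = (-3 + W)/(2*W) (Y(W) = (-3 + W)/((2*W)) = (-3 + W)*(1/(2*W)) = (-3 + W)/(2*W))
o = 12960 (o = -5*(-12 + 60*(-43)) = -5*(-12 - 2580) = -5*(-2592) = 12960)
o + s(Y(H(-2, 1))) = 12960 - 139*(-3 - 2)/(2*(-2)) = 12960 - 139*(-1)*(-5)/(2*2) = 12960 - 139*5/4 = 12960 - 695/4 = 51145/4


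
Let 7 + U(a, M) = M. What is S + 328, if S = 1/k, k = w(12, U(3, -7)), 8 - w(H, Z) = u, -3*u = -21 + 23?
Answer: 8531/26 ≈ 328.12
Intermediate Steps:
U(a, M) = -7 + M
u = -⅔ (u = -(-21 + 23)/3 = -⅓*2 = -⅔ ≈ -0.66667)
w(H, Z) = 26/3 (w(H, Z) = 8 - 1*(-⅔) = 8 + ⅔ = 26/3)
k = 26/3 ≈ 8.6667
S = 3/26 (S = 1/(26/3) = 3/26 ≈ 0.11538)
S + 328 = 3/26 + 328 = 8531/26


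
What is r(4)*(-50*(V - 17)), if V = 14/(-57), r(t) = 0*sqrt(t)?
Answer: 0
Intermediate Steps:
r(t) = 0
V = -14/57 (V = 14*(-1/57) = -14/57 ≈ -0.24561)
r(4)*(-50*(V - 17)) = 0*(-50*(-14/57 - 17)) = 0*(-50*(-983/57)) = 0*(49150/57) = 0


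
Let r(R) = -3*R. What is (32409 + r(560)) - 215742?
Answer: -185013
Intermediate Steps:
(32409 + r(560)) - 215742 = (32409 - 3*560) - 215742 = (32409 - 1680) - 215742 = 30729 - 215742 = -185013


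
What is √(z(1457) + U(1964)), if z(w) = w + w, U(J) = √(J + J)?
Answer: √(2914 + 2*√982) ≈ 54.559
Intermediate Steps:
U(J) = √2*√J (U(J) = √(2*J) = √2*√J)
z(w) = 2*w
√(z(1457) + U(1964)) = √(2*1457 + √2*√1964) = √(2914 + √2*(2*√491)) = √(2914 + 2*√982)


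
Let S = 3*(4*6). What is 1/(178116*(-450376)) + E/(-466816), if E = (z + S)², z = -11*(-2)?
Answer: -692203711783/36569914860444 ≈ -0.018928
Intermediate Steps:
z = 22
S = 72 (S = 3*24 = 72)
E = 8836 (E = (22 + 72)² = 94² = 8836)
1/(178116*(-450376)) + E/(-466816) = 1/(178116*(-450376)) + 8836/(-466816) = (1/178116)*(-1/450376) + 8836*(-1/466816) = -1/80219171616 - 2209/116704 = -692203711783/36569914860444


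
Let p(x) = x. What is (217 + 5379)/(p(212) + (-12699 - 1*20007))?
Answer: -2798/16247 ≈ -0.17222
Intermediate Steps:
(217 + 5379)/(p(212) + (-12699 - 1*20007)) = (217 + 5379)/(212 + (-12699 - 1*20007)) = 5596/(212 + (-12699 - 20007)) = 5596/(212 - 32706) = 5596/(-32494) = 5596*(-1/32494) = -2798/16247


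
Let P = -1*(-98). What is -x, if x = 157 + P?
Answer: -255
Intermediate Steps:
P = 98
x = 255 (x = 157 + 98 = 255)
-x = -1*255 = -255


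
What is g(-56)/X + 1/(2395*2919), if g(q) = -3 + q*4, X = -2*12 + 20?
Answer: 1586958139/27964020 ≈ 56.750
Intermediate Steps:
X = -4 (X = -24 + 20 = -4)
g(q) = -3 + 4*q
g(-56)/X + 1/(2395*2919) = (-3 + 4*(-56))/(-4) + 1/(2395*2919) = (-3 - 224)*(-1/4) + (1/2395)*(1/2919) = -227*(-1/4) + 1/6991005 = 227/4 + 1/6991005 = 1586958139/27964020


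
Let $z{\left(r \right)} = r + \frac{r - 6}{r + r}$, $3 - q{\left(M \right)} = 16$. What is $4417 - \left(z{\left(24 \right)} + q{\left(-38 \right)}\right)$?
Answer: $\frac{35245}{8} \approx 4405.6$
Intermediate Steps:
$q{\left(M \right)} = -13$ ($q{\left(M \right)} = 3 - 16 = -13$)
$z{\left(r \right)} = r + \frac{-6 + r}{2 r}$ ($z{\left(r \right)} = r + \frac{r + \left(-20 + 14\right)}{2 r} = r + \left(r - 6\right) \frac{1}{2 r} = r + \left(-6 + r\right) \frac{1}{2 r} = r + \frac{-6 + r}{2 r}$)
$4417 - \left(z{\left(24 \right)} + q{\left(-38 \right)}\right) = 4417 - \left(\left(\frac{1}{2} + 24 - \frac{3}{24}\right) - 13\right) = 4417 - \left(\left(\frac{1}{2} + 24 - \frac{1}{8}\right) - 13\right) = 4417 - \left(\frac{195}{8} - 13\right) = 4417 - \frac{91}{8} = \frac{35245}{8}$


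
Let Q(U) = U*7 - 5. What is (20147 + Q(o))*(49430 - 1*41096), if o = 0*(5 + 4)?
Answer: 167863428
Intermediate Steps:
o = 0 (o = 0*9 = 0)
Q(U) = -5 + 7*U (Q(U) = 7*U - 5 = -5 + 7*U)
(20147 + Q(o))*(49430 - 1*41096) = (20147 + (-5 + 7*0))*(49430 - 1*41096) = (20147 + (-5 + 0))*(49430 - 41096) = (20147 - 5)*8334 = 20142*8334 = 167863428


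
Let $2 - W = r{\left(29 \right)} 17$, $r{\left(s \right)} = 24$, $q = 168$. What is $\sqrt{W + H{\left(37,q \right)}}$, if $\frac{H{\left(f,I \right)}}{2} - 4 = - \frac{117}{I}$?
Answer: $\frac{i \sqrt{78281}}{14} \approx 19.985 i$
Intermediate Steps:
$H{\left(f,I \right)} = 8 - \frac{234}{I}$ ($H{\left(f,I \right)} = 8 + 2 \left(- \frac{117}{I}\right) = 8 - \frac{234}{I}$)
$W = -406$ ($W = 2 - 24 \cdot 17 = 2 - 408 = -406$)
$\sqrt{W + H{\left(37,q \right)}} = \sqrt{-406 + \left(8 - \frac{234}{168}\right)} = \sqrt{-406 + \left(8 - \frac{39}{28}\right)} = \sqrt{-406 + \frac{185}{28}} = \sqrt{- \frac{11183}{28}} = \frac{i \sqrt{78281}}{14}$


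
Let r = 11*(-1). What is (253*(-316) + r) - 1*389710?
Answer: -469669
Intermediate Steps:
r = -11
(253*(-316) + r) - 1*389710 = (253*(-316) - 11) - 1*389710 = (-79948 - 11) - 389710 = -79959 - 389710 = -469669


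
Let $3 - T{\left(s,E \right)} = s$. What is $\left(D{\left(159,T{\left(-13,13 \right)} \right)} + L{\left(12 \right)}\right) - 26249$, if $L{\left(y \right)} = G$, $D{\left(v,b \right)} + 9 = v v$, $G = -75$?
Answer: $-1052$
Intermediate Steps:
$T{\left(s,E \right)} = 3 - s$
$D{\left(v,b \right)} = -9 + v^{2}$ ($D{\left(v,b \right)} = -9 + v v = -9 + v^{2}$)
$L{\left(y \right)} = -75$
$\left(D{\left(159,T{\left(-13,13 \right)} \right)} + L{\left(12 \right)}\right) - 26249 = \left(\left(-9 + 159^{2}\right) - 75\right) - 26249 = \left(\left(-9 + 25281\right) - 75\right) - 26249 = \left(25272 - 75\right) - 26249 = 25197 - 26249 = -1052$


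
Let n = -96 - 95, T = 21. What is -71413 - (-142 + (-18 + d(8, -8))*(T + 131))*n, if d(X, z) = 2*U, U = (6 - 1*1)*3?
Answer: 249849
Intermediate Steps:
n = -191
U = 15 (U = (6 - 1)*3 = 5*3 = 15)
d(X, z) = 30 (d(X, z) = 2*15 = 30)
-71413 - (-142 + (-18 + d(8, -8))*(T + 131))*n = -71413 - (-142 + (-18 + 30)*(21 + 131))*(-191) = -71413 - (-142 + 12*152)*(-191) = -71413 - (-142 + 1824)*(-191) = -71413 - 1682*(-191) = -71413 - 1*(-321262) = -71413 + 321262 = 249849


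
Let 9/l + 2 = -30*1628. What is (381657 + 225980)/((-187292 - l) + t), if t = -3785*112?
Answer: -29678206354/29852816495 ≈ -0.99415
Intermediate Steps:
l = -9/48842 (l = 9/(-2 - 30*1628) = 9/(-2 - 48840) = 9/(-48842) = 9*(-1/48842) = -9/48842 ≈ -0.00018427)
t = -423920
(381657 + 225980)/((-187292 - l) + t) = (381657 + 225980)/((-187292 - 1*(-9/48842)) - 423920) = 607637/((-187292 + 9/48842) - 423920) = 607637/(-9147715855/48842 - 423920) = 607637/(-29852816495/48842) = 607637*(-48842/29852816495) = -29678206354/29852816495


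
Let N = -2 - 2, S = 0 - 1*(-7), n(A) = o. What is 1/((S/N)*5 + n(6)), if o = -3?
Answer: -4/47 ≈ -0.085106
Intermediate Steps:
n(A) = -3
S = 7 (S = 0 + 7 = 7)
N = -4
1/((S/N)*5 + n(6)) = 1/((7/(-4))*5 - 3) = 1/((7*(-1/4))*5 - 3) = 1/(-7/4*5 - 3) = 1/(-35/4 - 3) = 1/(-47/4) = -4/47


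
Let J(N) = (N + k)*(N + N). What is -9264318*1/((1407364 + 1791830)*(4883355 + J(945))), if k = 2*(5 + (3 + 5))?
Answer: -1544053/3582321475455 ≈ -4.3102e-7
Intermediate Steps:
k = 26 (k = 2*(5 + 8) = 2*13 = 26)
J(N) = 2*N*(26 + N) (J(N) = (N + 26)*(N + N) = (26 + N)*(2*N) = 2*N*(26 + N))
-9264318*1/((1407364 + 1791830)*(4883355 + J(945))) = -9264318*1/((1407364 + 1791830)*(4883355 + 2*945*(26 + 945))) = -9264318*1/(3199194*(4883355 + 2*945*971)) = -9264318*1/(3199194*(4883355 + 1835190)) = -9264318/(3199194*6718545) = -9264318/21493928852730 = -9264318*1/21493928852730 = -1544053/3582321475455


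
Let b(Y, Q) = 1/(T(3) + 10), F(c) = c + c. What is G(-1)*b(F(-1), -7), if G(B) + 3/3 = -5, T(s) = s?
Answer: -6/13 ≈ -0.46154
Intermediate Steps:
G(B) = -6 (G(B) = -1 - 5 = -6)
F(c) = 2*c
b(Y, Q) = 1/13 (b(Y, Q) = 1/(3 + 10) = 1/13)
G(-1)*b(F(-1), -7) = -6*1/13 = -6/13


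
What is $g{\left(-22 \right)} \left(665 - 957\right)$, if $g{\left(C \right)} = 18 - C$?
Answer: $-11680$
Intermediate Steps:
$g{\left(-22 \right)} \left(665 - 957\right) = \left(18 - -22\right) \left(665 - 957\right) = \left(18 + 22\right) \left(-292\right) = 40 \left(-292\right) = -11680$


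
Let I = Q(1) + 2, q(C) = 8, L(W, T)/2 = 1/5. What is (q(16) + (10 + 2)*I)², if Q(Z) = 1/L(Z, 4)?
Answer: 3844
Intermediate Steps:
L(W, T) = ⅖ (L(W, T) = 2/5 = 2*(⅕) = ⅖)
Q(Z) = 5/2 (Q(Z) = 1/(⅖) = 5/2)
I = 9/2 (I = 5/2 + 2 = 9/2 ≈ 4.5000)
(q(16) + (10 + 2)*I)² = (8 + (10 + 2)*(9/2))² = (8 + 12*(9/2))² = (8 + 54)² = 62² = 3844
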